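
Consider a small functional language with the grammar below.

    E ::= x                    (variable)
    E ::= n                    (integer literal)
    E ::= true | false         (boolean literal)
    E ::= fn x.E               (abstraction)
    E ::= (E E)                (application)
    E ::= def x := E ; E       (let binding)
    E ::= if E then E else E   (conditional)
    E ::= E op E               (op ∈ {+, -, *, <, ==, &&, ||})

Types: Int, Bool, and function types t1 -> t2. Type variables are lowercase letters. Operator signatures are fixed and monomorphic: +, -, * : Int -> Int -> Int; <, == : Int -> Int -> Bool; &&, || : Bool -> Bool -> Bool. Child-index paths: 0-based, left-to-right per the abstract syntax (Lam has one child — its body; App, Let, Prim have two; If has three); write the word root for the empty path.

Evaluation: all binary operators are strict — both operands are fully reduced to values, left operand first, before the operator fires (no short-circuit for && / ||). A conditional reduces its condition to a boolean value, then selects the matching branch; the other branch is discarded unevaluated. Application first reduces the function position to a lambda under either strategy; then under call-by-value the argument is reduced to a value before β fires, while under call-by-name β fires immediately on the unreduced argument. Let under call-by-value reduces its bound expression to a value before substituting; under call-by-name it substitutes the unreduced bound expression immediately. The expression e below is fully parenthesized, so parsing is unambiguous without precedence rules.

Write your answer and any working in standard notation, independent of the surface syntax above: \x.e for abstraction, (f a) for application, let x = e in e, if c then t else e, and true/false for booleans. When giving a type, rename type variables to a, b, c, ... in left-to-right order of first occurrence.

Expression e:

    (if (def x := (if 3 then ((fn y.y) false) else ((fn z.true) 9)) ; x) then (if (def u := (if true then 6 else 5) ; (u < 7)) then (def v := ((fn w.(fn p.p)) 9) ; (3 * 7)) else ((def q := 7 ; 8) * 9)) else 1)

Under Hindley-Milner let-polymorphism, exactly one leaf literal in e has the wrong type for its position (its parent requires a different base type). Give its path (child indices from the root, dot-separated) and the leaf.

Trace:
  unify Int ~ Bool
  FAIL: mismatch Int ~ Bool

Answer: 0.0.0 : 3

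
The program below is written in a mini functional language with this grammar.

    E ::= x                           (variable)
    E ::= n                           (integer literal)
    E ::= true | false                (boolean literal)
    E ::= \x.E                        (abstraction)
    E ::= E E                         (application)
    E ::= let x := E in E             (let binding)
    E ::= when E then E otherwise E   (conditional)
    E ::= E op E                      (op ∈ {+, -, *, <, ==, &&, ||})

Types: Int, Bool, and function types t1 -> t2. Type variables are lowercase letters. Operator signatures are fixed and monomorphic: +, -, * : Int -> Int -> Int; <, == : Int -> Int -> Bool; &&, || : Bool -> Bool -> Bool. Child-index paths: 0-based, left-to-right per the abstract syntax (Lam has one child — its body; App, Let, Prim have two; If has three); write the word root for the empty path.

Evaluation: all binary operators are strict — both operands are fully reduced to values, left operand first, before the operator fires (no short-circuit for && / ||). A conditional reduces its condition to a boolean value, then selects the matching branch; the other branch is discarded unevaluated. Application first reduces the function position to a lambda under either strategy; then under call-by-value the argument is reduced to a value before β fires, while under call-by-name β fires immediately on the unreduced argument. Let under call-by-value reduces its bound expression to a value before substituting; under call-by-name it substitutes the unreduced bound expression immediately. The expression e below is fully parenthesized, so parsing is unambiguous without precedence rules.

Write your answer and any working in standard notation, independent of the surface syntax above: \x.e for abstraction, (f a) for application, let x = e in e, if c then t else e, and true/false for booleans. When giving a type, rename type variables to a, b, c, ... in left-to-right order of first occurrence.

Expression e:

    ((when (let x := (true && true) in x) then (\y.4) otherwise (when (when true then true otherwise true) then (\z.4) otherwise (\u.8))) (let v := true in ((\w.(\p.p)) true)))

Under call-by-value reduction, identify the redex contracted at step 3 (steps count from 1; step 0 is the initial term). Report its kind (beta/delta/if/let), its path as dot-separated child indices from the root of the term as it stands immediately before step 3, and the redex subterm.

Derivation:
step 0: ((if (let x = (true && true) in x) then (\y.4) else (if (if true then true else true) then (\z.4) else (\u.8))) (let v = true in ((\w.(\p.p)) true)))
step 1: [delta@0.0.0] ((if (let x = true in x) then (\y.4) else (if (if true then true else true) then (\z.4) else (\u.8))) (let v = true in ((\w.(\p.p)) true)))
step 2: [let@0.0] ((if true then (\y.4) else (if (if true then true else true) then (\z.4) else (\u.8))) (let v = true in ((\w.(\p.p)) true)))
step 3: [if@0] ((\y.4) (let v = true in ((\w.(\p.p)) true)))

Answer: if at 0 : (if true then (\y.4) else (if (if true then true else true) then (\z.4) else (\u.8)))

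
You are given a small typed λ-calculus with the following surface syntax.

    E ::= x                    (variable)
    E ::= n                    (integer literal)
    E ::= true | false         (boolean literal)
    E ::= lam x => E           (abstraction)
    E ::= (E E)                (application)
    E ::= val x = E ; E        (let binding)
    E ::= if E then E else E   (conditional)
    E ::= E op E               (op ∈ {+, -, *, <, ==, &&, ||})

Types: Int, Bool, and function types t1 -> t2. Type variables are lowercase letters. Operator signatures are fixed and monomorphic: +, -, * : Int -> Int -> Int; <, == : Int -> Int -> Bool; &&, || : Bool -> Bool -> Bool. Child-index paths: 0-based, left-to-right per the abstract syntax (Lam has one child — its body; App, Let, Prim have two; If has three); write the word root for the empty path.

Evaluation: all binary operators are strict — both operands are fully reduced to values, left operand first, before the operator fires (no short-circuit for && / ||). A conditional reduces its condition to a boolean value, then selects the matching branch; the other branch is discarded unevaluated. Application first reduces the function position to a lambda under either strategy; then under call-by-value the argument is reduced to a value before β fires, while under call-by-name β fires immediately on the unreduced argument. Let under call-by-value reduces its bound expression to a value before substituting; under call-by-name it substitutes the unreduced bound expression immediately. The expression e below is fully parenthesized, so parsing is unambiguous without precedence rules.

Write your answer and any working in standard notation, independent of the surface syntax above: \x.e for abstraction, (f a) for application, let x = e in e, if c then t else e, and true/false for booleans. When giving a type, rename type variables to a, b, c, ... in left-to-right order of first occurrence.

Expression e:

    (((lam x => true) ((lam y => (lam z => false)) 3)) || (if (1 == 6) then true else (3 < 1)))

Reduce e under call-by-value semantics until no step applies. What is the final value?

Derivation:
step 0: (((\x.true) ((\y.(\z.false)) 3)) || (if (1 == 6) then true else (3 < 1)))
step 1: [beta@0.1] (((\x.true) (\z.false)) || (if (1 == 6) then true else (3 < 1)))
step 2: [beta@0] (true || (if (1 == 6) then true else (3 < 1)))
step 3: [delta@1.0] (true || (if false then true else (3 < 1)))
step 4: [if@1] (true || (3 < 1))
step 5: [delta@1] (true || false)
step 6: [delta@root] true

Answer: true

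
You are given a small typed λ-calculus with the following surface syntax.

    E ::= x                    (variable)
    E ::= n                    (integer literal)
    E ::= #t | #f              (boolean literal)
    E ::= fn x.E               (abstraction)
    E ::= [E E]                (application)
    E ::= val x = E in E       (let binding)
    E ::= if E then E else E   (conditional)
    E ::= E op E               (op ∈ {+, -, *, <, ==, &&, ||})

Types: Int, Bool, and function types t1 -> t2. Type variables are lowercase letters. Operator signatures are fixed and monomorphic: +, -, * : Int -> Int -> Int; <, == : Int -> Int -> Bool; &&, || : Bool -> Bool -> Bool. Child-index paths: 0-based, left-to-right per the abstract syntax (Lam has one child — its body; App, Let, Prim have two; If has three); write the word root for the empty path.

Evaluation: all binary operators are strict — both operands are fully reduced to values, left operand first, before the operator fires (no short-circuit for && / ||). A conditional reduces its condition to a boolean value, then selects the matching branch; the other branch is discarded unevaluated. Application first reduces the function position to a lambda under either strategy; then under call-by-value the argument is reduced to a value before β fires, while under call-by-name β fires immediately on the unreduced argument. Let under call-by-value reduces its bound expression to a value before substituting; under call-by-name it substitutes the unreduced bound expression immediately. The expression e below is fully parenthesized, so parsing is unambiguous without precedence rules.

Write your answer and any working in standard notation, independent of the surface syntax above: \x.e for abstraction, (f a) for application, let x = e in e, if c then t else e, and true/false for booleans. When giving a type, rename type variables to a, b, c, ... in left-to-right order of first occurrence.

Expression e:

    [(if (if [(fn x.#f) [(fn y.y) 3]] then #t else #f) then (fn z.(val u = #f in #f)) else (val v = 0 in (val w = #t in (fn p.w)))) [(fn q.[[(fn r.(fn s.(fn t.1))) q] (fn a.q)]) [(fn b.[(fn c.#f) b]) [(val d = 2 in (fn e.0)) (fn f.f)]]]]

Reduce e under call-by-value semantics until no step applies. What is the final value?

Derivation:
step 0: ((if (if ((\x.false) ((\y.y) 3)) then true else false) then (\z.(let u = false in false)) else (let v = 0 in (let w = true in (\p.w)))) ((\q.(((\r.(\s.(\t.1))) q) (\a.q))) ((\b.((\c.false) b)) ((let d = 2 in (\e.0)) (\f.f)))))
step 1: [beta@0.0.0.1] ((if (if ((\x.false) 3) then true else false) then (\z.(let u = false in false)) else (let v = 0 in (let w = true in (\p.w)))) ((\q.(((\r.(\s.(\t.1))) q) (\a.q))) ((\b.((\c.false) b)) ((let d = 2 in (\e.0)) (\f.f)))))
step 2: [beta@0.0.0] ((if (if false then true else false) then (\z.(let u = false in false)) else (let v = 0 in (let w = true in (\p.w)))) ((\q.(((\r.(\s.(\t.1))) q) (\a.q))) ((\b.((\c.false) b)) ((let d = 2 in (\e.0)) (\f.f)))))
step 3: [if@0.0] ((if false then (\z.(let u = false in false)) else (let v = 0 in (let w = true in (\p.w)))) ((\q.(((\r.(\s.(\t.1))) q) (\a.q))) ((\b.((\c.false) b)) ((let d = 2 in (\e.0)) (\f.f)))))
step 4: [if@0] ((let v = 0 in (let w = true in (\p.w))) ((\q.(((\r.(\s.(\t.1))) q) (\a.q))) ((\b.((\c.false) b)) ((let d = 2 in (\e.0)) (\f.f)))))
step 5: [let@0] ((let w = true in (\p.w)) ((\q.(((\r.(\s.(\t.1))) q) (\a.q))) ((\b.((\c.false) b)) ((let d = 2 in (\e.0)) (\f.f)))))
step 6: [let@0] ((\p.true) ((\q.(((\r.(\s.(\t.1))) q) (\a.q))) ((\b.((\c.false) b)) ((let d = 2 in (\e.0)) (\f.f)))))
step 7: [let@1.1.1.0] ((\p.true) ((\q.(((\r.(\s.(\t.1))) q) (\a.q))) ((\b.((\c.false) b)) ((\e.0) (\f.f)))))
step 8: [beta@1.1.1] ((\p.true) ((\q.(((\r.(\s.(\t.1))) q) (\a.q))) ((\b.((\c.false) b)) 0)))
step 9: [beta@1.1] ((\p.true) ((\q.(((\r.(\s.(\t.1))) q) (\a.q))) ((\c.false) 0)))
step 10: [beta@1.1] ((\p.true) ((\q.(((\r.(\s.(\t.1))) q) (\a.q))) false))
step 11: [beta@1] ((\p.true) (((\r.(\s.(\t.1))) false) (\a.false)))
step 12: [beta@1.0] ((\p.true) ((\s.(\t.1)) (\a.false)))
step 13: [beta@1] ((\p.true) (\t.1))
step 14: [beta@root] true

Answer: true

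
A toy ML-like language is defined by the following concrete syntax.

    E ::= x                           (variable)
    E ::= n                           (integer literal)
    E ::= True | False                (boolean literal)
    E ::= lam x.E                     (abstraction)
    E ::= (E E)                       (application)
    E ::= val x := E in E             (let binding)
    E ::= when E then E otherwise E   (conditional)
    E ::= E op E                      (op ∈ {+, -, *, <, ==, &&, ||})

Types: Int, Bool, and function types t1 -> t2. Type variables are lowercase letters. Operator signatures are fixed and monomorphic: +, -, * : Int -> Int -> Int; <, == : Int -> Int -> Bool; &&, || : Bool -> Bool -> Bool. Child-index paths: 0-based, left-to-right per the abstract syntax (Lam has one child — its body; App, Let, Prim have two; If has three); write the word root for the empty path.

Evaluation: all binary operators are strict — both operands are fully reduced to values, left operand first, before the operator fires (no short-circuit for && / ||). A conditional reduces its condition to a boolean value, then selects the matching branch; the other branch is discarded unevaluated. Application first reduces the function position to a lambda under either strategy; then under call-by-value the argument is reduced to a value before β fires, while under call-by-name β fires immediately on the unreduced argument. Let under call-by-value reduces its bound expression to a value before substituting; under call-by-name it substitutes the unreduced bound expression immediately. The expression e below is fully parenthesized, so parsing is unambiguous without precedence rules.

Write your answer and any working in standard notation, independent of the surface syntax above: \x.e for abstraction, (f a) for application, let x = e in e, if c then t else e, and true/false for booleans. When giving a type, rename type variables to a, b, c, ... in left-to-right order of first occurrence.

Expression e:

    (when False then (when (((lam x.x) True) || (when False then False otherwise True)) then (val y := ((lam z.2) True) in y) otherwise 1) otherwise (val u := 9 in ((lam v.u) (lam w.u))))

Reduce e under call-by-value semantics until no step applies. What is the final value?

Answer: 9

Trace:
step 0: (if false then (if (((\x.x) true) || (if false then false else true)) then (let y = ((\z.2) true) in y) else 1) else (let u = 9 in ((\v.u) (\w.u))))
step 1: [if@root] (let u = 9 in ((\v.u) (\w.u)))
step 2: [let@root] ((\v.9) (\w.9))
step 3: [beta@root] 9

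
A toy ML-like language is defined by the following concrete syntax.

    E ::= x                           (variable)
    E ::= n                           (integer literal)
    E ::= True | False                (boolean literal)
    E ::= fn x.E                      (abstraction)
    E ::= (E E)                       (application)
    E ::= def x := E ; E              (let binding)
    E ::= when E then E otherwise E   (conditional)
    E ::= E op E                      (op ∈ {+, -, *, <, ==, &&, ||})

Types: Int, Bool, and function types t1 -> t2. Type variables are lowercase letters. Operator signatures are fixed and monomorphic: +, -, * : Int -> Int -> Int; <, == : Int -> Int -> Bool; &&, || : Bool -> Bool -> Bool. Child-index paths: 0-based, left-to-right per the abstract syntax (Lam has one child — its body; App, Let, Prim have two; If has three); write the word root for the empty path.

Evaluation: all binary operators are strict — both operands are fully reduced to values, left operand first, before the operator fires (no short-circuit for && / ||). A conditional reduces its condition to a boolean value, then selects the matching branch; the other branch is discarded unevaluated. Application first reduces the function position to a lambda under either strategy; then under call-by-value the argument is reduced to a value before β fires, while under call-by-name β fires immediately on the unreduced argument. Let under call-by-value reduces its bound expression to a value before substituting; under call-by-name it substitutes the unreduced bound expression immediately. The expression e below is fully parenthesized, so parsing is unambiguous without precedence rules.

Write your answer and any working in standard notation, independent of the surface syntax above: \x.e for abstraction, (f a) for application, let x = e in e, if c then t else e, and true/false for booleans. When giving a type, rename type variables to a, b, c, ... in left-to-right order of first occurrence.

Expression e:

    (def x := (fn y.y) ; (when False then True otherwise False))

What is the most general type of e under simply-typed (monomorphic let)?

Trace:
y : a
\y._ : a -> a
let x : a -> a
  unify Bool ~ Bool
  unify Bool ~ Bool

Answer: Bool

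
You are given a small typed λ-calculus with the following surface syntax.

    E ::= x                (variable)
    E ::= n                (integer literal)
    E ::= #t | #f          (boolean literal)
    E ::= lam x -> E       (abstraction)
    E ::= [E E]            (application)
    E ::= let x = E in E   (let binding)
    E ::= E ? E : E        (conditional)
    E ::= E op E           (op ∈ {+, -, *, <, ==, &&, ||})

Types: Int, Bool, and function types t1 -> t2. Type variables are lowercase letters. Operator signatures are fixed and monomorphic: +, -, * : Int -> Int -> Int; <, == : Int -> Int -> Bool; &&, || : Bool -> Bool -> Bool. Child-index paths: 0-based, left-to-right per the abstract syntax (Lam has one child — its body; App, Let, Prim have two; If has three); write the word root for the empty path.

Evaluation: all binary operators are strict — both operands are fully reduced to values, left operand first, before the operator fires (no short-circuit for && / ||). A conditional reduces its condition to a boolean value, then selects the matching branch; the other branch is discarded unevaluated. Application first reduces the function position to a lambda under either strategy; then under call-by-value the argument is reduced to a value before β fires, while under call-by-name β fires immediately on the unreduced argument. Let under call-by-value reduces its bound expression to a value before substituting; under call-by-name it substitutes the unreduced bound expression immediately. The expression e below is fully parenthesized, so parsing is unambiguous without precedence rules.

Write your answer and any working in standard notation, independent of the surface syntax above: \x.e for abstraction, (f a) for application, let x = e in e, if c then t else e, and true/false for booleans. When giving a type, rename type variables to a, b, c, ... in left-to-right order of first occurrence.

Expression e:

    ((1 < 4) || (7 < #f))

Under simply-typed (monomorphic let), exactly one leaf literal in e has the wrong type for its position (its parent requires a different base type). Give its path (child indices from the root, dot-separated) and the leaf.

Answer: 1.1 : false

Working:
  unify Int ~ Int
  unify Int ~ Int
  unify Bool ~ Bool
  unify Int ~ Int
  unify Bool ~ Int
  FAIL: mismatch Bool ~ Int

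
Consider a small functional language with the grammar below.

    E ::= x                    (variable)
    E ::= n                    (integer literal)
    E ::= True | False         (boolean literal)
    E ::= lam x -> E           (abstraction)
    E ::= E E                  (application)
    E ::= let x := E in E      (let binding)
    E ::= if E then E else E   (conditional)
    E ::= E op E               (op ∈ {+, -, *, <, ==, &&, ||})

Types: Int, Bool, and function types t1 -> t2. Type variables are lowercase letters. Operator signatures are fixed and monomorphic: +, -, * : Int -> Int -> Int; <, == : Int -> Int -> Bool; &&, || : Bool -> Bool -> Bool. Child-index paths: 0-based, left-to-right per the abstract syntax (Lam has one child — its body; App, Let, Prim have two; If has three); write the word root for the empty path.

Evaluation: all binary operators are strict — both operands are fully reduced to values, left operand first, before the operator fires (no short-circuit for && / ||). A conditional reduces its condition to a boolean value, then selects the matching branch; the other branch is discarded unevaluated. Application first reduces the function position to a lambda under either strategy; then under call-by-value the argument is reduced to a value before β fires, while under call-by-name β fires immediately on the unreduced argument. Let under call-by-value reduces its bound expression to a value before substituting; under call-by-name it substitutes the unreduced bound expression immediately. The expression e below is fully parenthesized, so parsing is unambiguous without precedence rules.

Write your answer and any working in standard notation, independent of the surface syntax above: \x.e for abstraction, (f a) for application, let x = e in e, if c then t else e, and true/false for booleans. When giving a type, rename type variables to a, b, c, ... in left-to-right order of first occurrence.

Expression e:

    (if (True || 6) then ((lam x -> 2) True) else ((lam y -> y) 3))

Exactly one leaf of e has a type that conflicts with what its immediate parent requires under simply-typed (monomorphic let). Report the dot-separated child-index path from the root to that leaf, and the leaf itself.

Working:
  unify Bool ~ Bool
  unify Int ~ Bool
  FAIL: mismatch Int ~ Bool

Answer: 0.1 : 6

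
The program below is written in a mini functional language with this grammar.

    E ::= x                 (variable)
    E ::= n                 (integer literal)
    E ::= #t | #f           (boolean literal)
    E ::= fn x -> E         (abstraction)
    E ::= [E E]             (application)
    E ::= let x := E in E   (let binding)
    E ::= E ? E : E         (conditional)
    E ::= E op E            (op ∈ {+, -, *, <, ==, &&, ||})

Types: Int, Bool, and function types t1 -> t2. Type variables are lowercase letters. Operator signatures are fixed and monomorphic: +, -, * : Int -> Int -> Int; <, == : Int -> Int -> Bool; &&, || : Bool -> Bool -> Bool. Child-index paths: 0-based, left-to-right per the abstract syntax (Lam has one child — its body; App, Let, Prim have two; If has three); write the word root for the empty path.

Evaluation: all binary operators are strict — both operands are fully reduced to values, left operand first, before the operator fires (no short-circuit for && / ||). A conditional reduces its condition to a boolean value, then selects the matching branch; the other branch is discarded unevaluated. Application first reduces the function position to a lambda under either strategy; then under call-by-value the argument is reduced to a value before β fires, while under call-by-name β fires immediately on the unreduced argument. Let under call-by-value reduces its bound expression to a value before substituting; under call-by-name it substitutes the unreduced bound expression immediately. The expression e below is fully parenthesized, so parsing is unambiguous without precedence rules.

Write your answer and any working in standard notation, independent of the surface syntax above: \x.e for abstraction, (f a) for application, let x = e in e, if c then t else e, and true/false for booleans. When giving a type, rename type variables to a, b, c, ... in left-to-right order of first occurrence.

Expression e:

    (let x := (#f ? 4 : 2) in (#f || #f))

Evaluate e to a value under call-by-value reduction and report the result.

Answer: false

Working:
step 0: (let x = (if false then 4 else 2) in (false || false))
step 1: [if@0] (let x = 2 in (false || false))
step 2: [let@root] (false || false)
step 3: [delta@root] false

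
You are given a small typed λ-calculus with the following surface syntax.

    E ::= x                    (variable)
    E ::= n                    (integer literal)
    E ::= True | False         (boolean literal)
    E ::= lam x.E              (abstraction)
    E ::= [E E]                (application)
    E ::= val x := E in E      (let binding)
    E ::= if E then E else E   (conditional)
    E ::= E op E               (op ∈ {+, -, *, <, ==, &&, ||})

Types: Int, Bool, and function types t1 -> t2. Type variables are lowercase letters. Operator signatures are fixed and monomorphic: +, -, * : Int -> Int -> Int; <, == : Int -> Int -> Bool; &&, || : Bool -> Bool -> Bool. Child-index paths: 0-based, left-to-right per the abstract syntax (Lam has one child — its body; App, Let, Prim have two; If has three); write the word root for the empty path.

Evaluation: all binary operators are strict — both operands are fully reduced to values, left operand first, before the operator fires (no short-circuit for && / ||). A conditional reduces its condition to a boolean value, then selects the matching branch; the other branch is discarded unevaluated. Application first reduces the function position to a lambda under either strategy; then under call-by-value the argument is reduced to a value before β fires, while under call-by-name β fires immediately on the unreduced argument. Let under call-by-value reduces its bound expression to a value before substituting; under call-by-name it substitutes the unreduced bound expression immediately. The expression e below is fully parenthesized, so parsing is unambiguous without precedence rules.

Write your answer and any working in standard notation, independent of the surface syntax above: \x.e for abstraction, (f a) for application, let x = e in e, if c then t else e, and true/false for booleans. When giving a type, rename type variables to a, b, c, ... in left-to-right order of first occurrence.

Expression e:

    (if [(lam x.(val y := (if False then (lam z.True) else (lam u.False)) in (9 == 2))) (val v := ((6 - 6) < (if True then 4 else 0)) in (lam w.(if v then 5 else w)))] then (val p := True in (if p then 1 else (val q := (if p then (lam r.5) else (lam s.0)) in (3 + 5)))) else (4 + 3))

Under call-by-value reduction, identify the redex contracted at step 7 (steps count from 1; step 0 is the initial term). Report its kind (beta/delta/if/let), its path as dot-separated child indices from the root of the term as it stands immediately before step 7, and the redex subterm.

Answer: let at 0 : (let y = (\u.false) in (9 == 2))

Derivation:
step 0: (if ((\x.(let y = (if false then (\z.true) else (\u.false)) in (9 == 2))) (let v = ((6 - 6) < (if true then 4 else 0)) in (\w.(if v then 5 else w)))) then (let p = true in (if p then 1 else (let q = (if p then (\r.5) else (\s.0)) in (3 + 5)))) else (4 + 3))
step 1: [delta@0.1.0.0] (if ((\x.(let y = (if false then (\z.true) else (\u.false)) in (9 == 2))) (let v = (0 < (if true then 4 else 0)) in (\w.(if v then 5 else w)))) then (let p = true in (if p then 1 else (let q = (if p then (\r.5) else (\s.0)) in (3 + 5)))) else (4 + 3))
step 2: [if@0.1.0.1] (if ((\x.(let y = (if false then (\z.true) else (\u.false)) in (9 == 2))) (let v = (0 < 4) in (\w.(if v then 5 else w)))) then (let p = true in (if p then 1 else (let q = (if p then (\r.5) else (\s.0)) in (3 + 5)))) else (4 + 3))
step 3: [delta@0.1.0] (if ((\x.(let y = (if false then (\z.true) else (\u.false)) in (9 == 2))) (let v = true in (\w.(if v then 5 else w)))) then (let p = true in (if p then 1 else (let q = (if p then (\r.5) else (\s.0)) in (3 + 5)))) else (4 + 3))
step 4: [let@0.1] (if ((\x.(let y = (if false then (\z.true) else (\u.false)) in (9 == 2))) (\w.(if true then 5 else w))) then (let p = true in (if p then 1 else (let q = (if p then (\r.5) else (\s.0)) in (3 + 5)))) else (4 + 3))
step 5: [beta@0] (if (let y = (if false then (\z.true) else (\u.false)) in (9 == 2)) then (let p = true in (if p then 1 else (let q = (if p then (\r.5) else (\s.0)) in (3 + 5)))) else (4 + 3))
step 6: [if@0.0] (if (let y = (\u.false) in (9 == 2)) then (let p = true in (if p then 1 else (let q = (if p then (\r.5) else (\s.0)) in (3 + 5)))) else (4 + 3))
step 7: [let@0] (if (9 == 2) then (let p = true in (if p then 1 else (let q = (if p then (\r.5) else (\s.0)) in (3 + 5)))) else (4 + 3))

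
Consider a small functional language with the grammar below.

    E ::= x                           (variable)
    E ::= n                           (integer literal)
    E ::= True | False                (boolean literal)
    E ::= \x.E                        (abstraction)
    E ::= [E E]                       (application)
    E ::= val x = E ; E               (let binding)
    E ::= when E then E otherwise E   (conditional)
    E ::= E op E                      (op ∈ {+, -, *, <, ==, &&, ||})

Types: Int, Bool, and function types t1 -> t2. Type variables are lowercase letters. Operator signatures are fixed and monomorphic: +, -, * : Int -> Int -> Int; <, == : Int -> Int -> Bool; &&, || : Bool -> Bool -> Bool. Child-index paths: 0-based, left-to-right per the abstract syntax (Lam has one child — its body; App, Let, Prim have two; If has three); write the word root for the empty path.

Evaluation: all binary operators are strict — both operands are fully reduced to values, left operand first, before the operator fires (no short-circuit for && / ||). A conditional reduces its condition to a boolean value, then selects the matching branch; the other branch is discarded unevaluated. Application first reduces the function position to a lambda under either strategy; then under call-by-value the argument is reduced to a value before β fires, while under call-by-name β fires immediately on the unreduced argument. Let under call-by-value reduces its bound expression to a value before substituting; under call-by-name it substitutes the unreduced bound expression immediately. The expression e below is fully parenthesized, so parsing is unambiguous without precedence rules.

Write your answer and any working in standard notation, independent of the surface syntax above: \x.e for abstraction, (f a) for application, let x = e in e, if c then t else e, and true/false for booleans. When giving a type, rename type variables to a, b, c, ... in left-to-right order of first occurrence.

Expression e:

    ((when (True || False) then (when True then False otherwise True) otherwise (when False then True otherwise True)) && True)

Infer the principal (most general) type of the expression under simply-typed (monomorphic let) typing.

Trace:
  unify Bool ~ Bool
  unify Bool ~ Bool
  unify Bool ~ Bool
  unify Bool ~ Bool
  unify Bool ~ Bool
  unify Bool ~ Bool
  unify Bool ~ Bool
  unify Bool ~ Bool
  unify Bool ~ Bool
  unify Bool ~ Bool

Answer: Bool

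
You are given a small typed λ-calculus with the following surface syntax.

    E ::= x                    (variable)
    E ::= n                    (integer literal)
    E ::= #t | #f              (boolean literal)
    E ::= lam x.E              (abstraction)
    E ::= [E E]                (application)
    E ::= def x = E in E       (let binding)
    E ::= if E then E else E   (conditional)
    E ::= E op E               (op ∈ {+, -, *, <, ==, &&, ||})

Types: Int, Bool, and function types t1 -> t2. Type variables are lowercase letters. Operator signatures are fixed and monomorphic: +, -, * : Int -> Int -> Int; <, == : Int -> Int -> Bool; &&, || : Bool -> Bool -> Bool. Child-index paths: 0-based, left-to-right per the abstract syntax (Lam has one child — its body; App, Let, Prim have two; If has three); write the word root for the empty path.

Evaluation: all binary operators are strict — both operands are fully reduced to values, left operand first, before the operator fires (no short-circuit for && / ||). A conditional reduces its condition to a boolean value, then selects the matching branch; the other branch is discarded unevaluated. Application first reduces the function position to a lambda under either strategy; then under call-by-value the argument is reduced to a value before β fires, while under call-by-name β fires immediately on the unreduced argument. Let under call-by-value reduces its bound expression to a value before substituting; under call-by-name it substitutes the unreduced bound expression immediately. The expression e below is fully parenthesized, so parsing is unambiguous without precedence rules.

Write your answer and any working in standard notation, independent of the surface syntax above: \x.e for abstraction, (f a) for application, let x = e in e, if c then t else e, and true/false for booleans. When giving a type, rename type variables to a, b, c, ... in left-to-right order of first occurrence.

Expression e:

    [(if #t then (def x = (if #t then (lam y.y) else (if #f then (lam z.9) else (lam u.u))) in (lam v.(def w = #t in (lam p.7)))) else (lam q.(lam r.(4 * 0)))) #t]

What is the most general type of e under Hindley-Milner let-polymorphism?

Answer: a -> Int

Working:
  unify Bool ~ Bool
  unify Bool ~ Bool
y : a
\y._ : a -> a
  unify Bool ~ Bool
\z._ : b -> Int
u : c
\u._ : c -> c
  unify b -> Int ~ c -> c
  unify b ~ c
  unify Int ~ c
  unify a -> a ~ Int -> Int
  unify a ~ Int
  unify Int ~ Int
let x : Int -> Int
let w : Bool
\p._ : e -> Int
\v._ : d -> e -> Int
  unify Int ~ Int
  unify Int ~ Int
\r._ : g -> Int
\q._ : f -> g -> Int
  unify d -> e -> Int ~ f -> g -> Int
  unify d ~ f
  unify e -> Int ~ g -> Int
  unify e ~ g
  unify Int ~ Int
  unify f -> g -> Int ~ Bool -> h
  unify f ~ Bool
  unify g -> Int ~ h
_ _ : g -> Int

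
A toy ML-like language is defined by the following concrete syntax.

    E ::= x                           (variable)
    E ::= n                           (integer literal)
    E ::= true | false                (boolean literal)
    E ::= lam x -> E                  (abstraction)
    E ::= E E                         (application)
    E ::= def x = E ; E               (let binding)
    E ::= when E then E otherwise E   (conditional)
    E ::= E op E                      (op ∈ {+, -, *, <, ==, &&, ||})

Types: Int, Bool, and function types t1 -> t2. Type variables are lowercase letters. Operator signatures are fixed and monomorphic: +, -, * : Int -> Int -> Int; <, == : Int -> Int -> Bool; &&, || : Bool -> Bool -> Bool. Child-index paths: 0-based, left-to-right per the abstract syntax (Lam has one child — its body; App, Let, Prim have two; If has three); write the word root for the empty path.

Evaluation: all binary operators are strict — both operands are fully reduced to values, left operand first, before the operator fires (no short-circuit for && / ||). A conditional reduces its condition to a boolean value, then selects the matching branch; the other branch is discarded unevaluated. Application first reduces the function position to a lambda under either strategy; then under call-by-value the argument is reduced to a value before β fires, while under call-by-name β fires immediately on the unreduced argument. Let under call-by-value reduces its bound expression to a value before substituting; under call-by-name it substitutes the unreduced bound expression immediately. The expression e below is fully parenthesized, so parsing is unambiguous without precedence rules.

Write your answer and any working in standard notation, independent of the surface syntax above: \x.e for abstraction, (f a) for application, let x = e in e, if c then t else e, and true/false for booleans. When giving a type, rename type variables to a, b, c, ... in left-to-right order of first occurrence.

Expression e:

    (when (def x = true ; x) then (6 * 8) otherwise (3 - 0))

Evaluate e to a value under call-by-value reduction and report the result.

Trace:
step 0: (if (let x = true in x) then (6 * 8) else (3 - 0))
step 1: [let@0] (if true then (6 * 8) else (3 - 0))
step 2: [if@root] (6 * 8)
step 3: [delta@root] 48

Answer: 48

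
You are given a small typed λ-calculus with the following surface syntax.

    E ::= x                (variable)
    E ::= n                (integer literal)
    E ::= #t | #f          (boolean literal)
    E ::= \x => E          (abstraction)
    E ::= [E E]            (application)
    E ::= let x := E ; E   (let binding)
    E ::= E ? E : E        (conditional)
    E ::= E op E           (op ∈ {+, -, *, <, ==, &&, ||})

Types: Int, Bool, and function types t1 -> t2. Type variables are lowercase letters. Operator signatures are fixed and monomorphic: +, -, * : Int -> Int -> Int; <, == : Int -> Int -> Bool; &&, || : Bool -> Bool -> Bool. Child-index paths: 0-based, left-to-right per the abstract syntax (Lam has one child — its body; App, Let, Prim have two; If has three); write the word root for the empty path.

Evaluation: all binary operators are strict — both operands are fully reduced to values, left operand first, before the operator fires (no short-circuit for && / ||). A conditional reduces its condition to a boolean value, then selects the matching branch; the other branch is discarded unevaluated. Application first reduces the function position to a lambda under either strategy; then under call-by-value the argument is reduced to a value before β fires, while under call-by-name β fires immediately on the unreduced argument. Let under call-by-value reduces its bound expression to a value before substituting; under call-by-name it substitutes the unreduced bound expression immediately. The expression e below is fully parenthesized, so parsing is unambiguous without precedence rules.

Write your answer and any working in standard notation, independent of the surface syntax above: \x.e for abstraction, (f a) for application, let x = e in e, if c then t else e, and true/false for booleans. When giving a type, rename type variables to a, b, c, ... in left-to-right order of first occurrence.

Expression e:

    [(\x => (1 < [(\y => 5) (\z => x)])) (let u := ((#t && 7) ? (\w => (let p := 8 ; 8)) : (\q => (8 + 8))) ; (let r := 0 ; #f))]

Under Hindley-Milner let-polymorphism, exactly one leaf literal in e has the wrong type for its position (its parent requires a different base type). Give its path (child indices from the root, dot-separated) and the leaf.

Answer: 1.0.0.1 : 7

Working:
  unify Int ~ Int
\y._ : b -> Int
x : a
\z._ : c -> a
  unify b -> Int ~ (c -> a) -> d
  unify b ~ c -> a
  unify Int ~ d
_ _ : Int
  unify Int ~ Int
\x._ : a -> Bool
  unify Bool ~ Bool
  unify Int ~ Bool
  FAIL: mismatch Int ~ Bool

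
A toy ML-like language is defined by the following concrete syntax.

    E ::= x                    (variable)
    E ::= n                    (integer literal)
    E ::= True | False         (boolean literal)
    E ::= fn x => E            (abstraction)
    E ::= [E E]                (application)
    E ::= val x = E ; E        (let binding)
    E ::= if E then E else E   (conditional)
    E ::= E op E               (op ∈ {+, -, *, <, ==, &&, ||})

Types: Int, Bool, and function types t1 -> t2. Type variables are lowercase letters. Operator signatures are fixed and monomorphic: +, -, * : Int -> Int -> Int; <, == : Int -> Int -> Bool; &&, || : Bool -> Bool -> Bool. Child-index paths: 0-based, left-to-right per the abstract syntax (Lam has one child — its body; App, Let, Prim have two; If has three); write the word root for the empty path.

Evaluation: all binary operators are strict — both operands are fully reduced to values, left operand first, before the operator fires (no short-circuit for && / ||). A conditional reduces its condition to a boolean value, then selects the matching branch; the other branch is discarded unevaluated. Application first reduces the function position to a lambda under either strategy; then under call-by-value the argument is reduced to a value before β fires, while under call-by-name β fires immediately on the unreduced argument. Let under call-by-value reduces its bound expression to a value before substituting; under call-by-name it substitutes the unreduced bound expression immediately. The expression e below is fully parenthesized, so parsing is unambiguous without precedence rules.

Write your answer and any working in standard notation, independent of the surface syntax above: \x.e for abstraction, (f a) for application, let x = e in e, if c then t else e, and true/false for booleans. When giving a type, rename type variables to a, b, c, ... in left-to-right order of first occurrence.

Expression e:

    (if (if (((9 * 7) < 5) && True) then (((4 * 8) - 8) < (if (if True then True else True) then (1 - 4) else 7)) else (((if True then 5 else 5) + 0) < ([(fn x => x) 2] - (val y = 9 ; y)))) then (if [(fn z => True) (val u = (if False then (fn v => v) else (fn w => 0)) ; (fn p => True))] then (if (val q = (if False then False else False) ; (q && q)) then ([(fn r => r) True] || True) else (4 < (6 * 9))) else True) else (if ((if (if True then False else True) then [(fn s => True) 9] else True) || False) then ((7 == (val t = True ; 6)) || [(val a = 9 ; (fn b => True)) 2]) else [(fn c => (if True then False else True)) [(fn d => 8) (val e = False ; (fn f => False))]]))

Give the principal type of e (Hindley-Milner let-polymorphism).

Trace:
  unify Int ~ Int
  unify Int ~ Int
  unify Int ~ Int
  unify Int ~ Int
  unify Bool ~ Bool
  unify Bool ~ Bool
  unify Bool ~ Bool
  unify Int ~ Int
  unify Int ~ Int
  unify Int ~ Int
  unify Int ~ Int
  unify Int ~ Int
  unify Bool ~ Bool
  unify Bool ~ Bool
  unify Bool ~ Bool
  unify Int ~ Int
  unify Int ~ Int
  unify Int ~ Int
  unify Int ~ Int
  unify Bool ~ Bool
  unify Int ~ Int
  unify Int ~ Int
  unify Int ~ Int
  unify Int ~ Int
x : a
\x._ : a -> a
  unify a -> a ~ Int -> b
  unify a ~ Int
  unify Int ~ b
_ _ : Int
  unify Int ~ Int
let y : Int
y : Int
  unify Int ~ Int
  unify Int ~ Int
  unify Bool ~ Bool
  unify Bool ~ Bool
\z._ : c -> Bool
  unify Bool ~ Bool
v : d
\v._ : d -> d
\w._ : e -> Int
  unify d -> d ~ e -> Int
  unify d ~ e
  unify e ~ Int
let u : Int -> Int
\p._ : f -> Bool
  unify c -> Bool ~ (f -> Bool) -> g
  unify c ~ f -> Bool
  unify Bool ~ g
_ _ : Bool
  unify Bool ~ Bool
  unify Bool ~ Bool
  unify Bool ~ Bool
let q : Bool
q : Bool
  unify Bool ~ Bool
q : Bool
  unify Bool ~ Bool
  unify Bool ~ Bool
r : h
\r._ : h -> h
  unify h -> h ~ Bool -> i
  unify h ~ Bool
  unify Bool ~ i
_ _ : Bool
  unify Bool ~ Bool
  unify Bool ~ Bool
  unify Int ~ Int
  unify Int ~ Int
  unify Int ~ Int
  unify Int ~ Int
  unify Bool ~ Bool
  unify Bool ~ Bool
  unify Bool ~ Bool
  unify Bool ~ Bool
  unify Bool ~ Bool
\s._ : j -> Bool
  unify j -> Bool ~ Int -> k
  unify j ~ Int
  unify Bool ~ k
_ _ : Bool
  unify Bool ~ Bool
  unify Bool ~ Bool
  unify Bool ~ Bool
  unify Bool ~ Bool
  unify Int ~ Int
let t : Bool
  unify Int ~ Int
  unify Bool ~ Bool
let a : Int
\b._ : l -> Bool
  unify l -> Bool ~ Int -> m
  unify l ~ Int
  unify Bool ~ m
_ _ : Bool
  unify Bool ~ Bool
  unify Bool ~ Bool
  unify Bool ~ Bool
\c._ : n -> Bool
\d._ : o -> Int
let e : Bool
\f._ : p -> Bool
  unify o -> Int ~ (p -> Bool) -> q
  unify o ~ p -> Bool
  unify Int ~ q
_ _ : Int
  unify n -> Bool ~ Int -> r
  unify n ~ Int
  unify Bool ~ r
_ _ : Bool
  unify Bool ~ Bool
  unify Bool ~ Bool

Answer: Bool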